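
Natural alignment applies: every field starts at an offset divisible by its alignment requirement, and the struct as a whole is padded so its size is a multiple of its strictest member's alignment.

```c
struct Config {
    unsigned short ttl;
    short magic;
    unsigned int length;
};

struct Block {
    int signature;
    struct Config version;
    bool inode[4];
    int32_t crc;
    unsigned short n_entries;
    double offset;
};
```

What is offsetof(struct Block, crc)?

16

Config: @0: ttl [2B, align 2] → 2; @2: magic [2B, align 2] → 4; @4: length [4B, align 4] → 8; size 8, align 4
@0: signature [4B, align 4] → 4
@4: version [8B, align 4] → 12
@12: inode [4B, align 1] → 16
@16: crc [4B, align 4] → 20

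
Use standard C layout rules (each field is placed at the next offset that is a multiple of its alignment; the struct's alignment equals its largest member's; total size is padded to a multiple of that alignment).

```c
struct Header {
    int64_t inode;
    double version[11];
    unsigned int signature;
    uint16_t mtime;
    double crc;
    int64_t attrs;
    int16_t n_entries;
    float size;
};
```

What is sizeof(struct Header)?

inode at 0 (size 8, align 8) → ends 8
version at 8 (size 88, align 8) → ends 96
signature at 96 (size 4, align 4) → ends 100
mtime at 100 (size 2, align 2) → ends 102
pad 2 to align 8 for crc
crc at 104 (size 8, align 8) → ends 112
attrs at 112 (size 8, align 8) → ends 120
n_entries at 120 (size 2, align 2) → ends 122
pad 2 to align 4 for size
size at 124 (size 4, align 4) → ends 128
total 128 bytes, alignment 8

128 bytes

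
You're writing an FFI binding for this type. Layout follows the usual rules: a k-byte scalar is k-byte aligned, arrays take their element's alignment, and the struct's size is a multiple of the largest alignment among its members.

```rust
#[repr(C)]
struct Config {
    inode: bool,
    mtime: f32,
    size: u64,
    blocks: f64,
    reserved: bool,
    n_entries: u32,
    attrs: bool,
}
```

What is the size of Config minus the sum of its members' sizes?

13

0..1  inode  (1B, 1-aligned)
1..4  -- padding (3B)
4..8  mtime  (4B, 4-aligned)
8..16  size  (8B, 8-aligned)
16..24  blocks  (8B, 8-aligned)
24..25  reserved  (1B, 1-aligned)
25..28  -- padding (3B)
28..32  n_entries  (4B, 4-aligned)
32..33  attrs  (1B, 1-aligned)
33..40  -- tail padding (7B)
sizeof = 40, alignof = 8
data bytes 27, size 40 → padding 13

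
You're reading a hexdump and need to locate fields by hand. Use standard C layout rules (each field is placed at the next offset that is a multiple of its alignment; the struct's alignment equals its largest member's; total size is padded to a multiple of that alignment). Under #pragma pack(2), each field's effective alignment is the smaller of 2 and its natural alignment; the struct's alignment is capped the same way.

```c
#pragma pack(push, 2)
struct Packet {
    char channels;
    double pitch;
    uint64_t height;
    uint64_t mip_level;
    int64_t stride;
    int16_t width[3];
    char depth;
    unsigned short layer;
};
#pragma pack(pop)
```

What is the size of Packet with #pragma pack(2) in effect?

44

0..1  channels  (1B, 1-aligned)
1..2  -- padding (1B)
2..10  pitch  (8B, 2-aligned)
10..18  height  (8B, 2-aligned)
18..26  mip_level  (8B, 2-aligned)
26..34  stride  (8B, 2-aligned)
34..40  width  (6B, 2-aligned)
40..41  depth  (1B, 1-aligned)
41..42  -- padding (1B)
42..44  layer  (2B, 2-aligned)
sizeof = 44, alignof = 2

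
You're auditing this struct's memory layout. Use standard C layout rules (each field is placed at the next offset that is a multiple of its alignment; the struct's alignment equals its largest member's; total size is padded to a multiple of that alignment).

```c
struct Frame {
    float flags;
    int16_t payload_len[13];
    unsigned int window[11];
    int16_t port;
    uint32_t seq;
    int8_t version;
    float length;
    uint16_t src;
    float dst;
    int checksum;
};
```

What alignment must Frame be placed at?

member alignments: flags=4, payload_len=2, window=4, port=2, seq=4, version=1, length=4, src=2, dst=4, checksum=4
max = 4

4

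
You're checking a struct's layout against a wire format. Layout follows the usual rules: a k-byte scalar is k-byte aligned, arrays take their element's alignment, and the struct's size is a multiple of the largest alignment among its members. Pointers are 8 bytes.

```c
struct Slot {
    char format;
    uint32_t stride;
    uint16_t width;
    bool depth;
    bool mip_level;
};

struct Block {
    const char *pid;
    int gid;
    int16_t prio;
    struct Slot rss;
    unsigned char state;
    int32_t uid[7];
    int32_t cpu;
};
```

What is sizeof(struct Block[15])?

960

Slot: format at 0 (size 1, align 1) → ends 1; pad 3 to align 4 for stride; stride at 4 (size 4, align 4) → ends 8; width at 8 (size 2, align 2) → ends 10; depth at 10 (size 1, align 1) → ends 11; mip_level at 11 (size 1, align 1) → ends 12; total 12 bytes, alignment 4
pid at 0 (size 8, align 8) → ends 8
gid at 8 (size 4, align 4) → ends 12
prio at 12 (size 2, align 2) → ends 14
pad 2 to align 4 for rss
rss at 16 (size 12, align 4) → ends 28
state at 28 (size 1, align 1) → ends 29
pad 3 to align 4 for uid
uid at 32 (size 28, align 4) → ends 60
cpu at 60 (size 4, align 4) → ends 64
total 64 bytes, alignment 8
array of 15: 15 × 64 = 960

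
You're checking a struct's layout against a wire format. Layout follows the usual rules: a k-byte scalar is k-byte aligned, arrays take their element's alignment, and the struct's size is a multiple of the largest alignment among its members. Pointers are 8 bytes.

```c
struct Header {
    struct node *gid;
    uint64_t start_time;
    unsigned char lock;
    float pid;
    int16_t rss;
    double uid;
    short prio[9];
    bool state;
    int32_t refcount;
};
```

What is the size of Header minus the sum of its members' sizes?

@0: gid [8B, align 8] → 8
@8: start_time [8B, align 8] → 16
@16: lock [1B, align 1] → 17
+3 pad (align 4)
@20: pid [4B, align 4] → 24
@24: rss [2B, align 2] → 26
+6 pad (align 8)
@32: uid [8B, align 8] → 40
@40: prio [18B, align 2] → 58
@58: state [1B, align 1] → 59
+1 pad (align 4)
@60: refcount [4B, align 4] → 64
size 64, align 8
data bytes 54, size 64 → padding 10

10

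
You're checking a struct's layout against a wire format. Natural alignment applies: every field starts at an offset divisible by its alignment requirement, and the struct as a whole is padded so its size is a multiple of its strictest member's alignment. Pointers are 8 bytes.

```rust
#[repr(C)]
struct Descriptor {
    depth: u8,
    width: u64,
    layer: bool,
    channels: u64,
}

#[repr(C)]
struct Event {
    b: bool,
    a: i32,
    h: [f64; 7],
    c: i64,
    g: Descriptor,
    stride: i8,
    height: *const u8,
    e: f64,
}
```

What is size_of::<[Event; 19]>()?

2432

Descriptor: 0..1  depth  (1B, 1-aligned); 1..8  -- padding (7B); 8..16  width  (8B, 8-aligned); 16..17  layer  (1B, 1-aligned); 17..24  -- padding (7B); 24..32  channels  (8B, 8-aligned); sizeof = 32, alignof = 8
0..1  b  (1B, 1-aligned)
1..4  -- padding (3B)
4..8  a  (4B, 4-aligned)
8..64  h  (56B, 8-aligned)
64..72  c  (8B, 8-aligned)
72..104  g  (32B, 8-aligned)
104..105  stride  (1B, 1-aligned)
105..112  -- padding (7B)
112..120  height  (8B, 8-aligned)
120..128  e  (8B, 8-aligned)
sizeof = 128, alignof = 8
array of 19: 19 × 128 = 2432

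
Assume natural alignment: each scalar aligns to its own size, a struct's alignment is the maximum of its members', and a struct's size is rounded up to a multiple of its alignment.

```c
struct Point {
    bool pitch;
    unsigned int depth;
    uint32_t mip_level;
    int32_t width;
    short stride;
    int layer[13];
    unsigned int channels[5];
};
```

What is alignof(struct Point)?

4

member alignments: pitch=1, depth=4, mip_level=4, width=4, stride=2, layer=4, channels=4
max = 4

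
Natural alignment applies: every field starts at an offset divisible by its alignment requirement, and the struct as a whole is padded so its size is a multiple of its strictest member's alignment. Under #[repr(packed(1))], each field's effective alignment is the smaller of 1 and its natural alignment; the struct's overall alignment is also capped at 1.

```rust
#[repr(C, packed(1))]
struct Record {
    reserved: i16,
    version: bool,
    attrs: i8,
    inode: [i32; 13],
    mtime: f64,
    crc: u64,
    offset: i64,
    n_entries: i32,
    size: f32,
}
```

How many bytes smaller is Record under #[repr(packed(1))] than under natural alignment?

natural layout:
  reserved at 0 (size 2, align 2) → ends 2
  version at 2 (size 1, align 1) → ends 3
  attrs at 3 (size 1, align 1) → ends 4
  inode at 4 (size 52, align 4) → ends 56
  mtime at 56 (size 8, align 8) → ends 64
  crc at 64 (size 8, align 8) → ends 72
  offset at 72 (size 8, align 8) → ends 80
  n_entries at 80 (size 4, align 4) → ends 84
  size at 84 (size 4, align 4) → ends 88
  total 88 bytes, alignment 8
packed(1) layout:
  reserved at 0 (size 2, align 1) → ends 2
  version at 2 (size 1, align 1) → ends 3
  attrs at 3 (size 1, align 1) → ends 4
  inode at 4 (size 52, align 1) → ends 56
  mtime at 56 (size 8, align 1) → ends 64
  crc at 64 (size 8, align 1) → ends 72
  offset at 72 (size 8, align 1) → ends 80
  n_entries at 80 (size 4, align 1) → ends 84
  size at 84 (size 4, align 1) → ends 88
  total 88 bytes, alignment 1
88 − 88 = 0

0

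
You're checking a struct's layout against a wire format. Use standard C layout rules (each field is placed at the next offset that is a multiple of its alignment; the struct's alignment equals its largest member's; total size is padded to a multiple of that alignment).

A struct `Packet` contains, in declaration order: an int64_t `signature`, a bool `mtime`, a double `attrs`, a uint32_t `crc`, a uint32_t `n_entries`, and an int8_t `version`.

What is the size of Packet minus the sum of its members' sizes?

signature at 0 (size 8, align 8) → ends 8
mtime at 8 (size 1, align 1) → ends 9
pad 7 to align 8 for attrs
attrs at 16 (size 8, align 8) → ends 24
crc at 24 (size 4, align 4) → ends 28
n_entries at 28 (size 4, align 4) → ends 32
version at 32 (size 1, align 1) → ends 33
tail pad 7 to reach multiple of 8
total 40 bytes, alignment 8
data bytes 26, size 40 → padding 14

14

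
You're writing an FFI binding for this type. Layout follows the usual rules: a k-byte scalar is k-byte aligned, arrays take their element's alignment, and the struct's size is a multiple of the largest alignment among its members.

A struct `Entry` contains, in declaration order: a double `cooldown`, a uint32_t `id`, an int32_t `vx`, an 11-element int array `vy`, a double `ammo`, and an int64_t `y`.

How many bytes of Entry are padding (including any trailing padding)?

4

@0: cooldown [8B, align 8] → 8
@8: id [4B, align 4] → 12
@12: vx [4B, align 4] → 16
@16: vy [44B, align 4] → 60
+4 pad (align 8)
@64: ammo [8B, align 8] → 72
@72: y [8B, align 8] → 80
size 80, align 8
data bytes 76, size 80 → padding 4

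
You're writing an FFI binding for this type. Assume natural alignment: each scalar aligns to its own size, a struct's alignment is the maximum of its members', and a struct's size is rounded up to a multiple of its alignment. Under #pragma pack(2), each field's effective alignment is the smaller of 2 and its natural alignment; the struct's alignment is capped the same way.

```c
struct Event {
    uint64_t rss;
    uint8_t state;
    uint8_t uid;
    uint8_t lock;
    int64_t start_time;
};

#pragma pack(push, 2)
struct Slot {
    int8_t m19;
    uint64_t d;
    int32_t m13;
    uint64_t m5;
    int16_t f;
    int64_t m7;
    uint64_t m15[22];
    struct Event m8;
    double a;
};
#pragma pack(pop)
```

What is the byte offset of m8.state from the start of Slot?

Event: 0..8  rss  (8B, 8-aligned); 8..9  state  (1B, 1-aligned); 9..10  uid  (1B, 1-aligned); 10..11  lock  (1B, 1-aligned); 11..16  -- padding (5B); 16..24  start_time  (8B, 8-aligned); sizeof = 24, alignof = 8
0..1  m19  (1B, 1-aligned)
1..2  -- padding (1B)
2..10  d  (8B, 2-aligned)
10..14  m13  (4B, 2-aligned)
14..22  m5  (8B, 2-aligned)
22..24  f  (2B, 2-aligned)
24..32  m7  (8B, 2-aligned)
32..208  m15  (176B, 2-aligned)
208..232  m8  (24B, 2-aligned)
within Event: state at 8
208 + 8 = 216

216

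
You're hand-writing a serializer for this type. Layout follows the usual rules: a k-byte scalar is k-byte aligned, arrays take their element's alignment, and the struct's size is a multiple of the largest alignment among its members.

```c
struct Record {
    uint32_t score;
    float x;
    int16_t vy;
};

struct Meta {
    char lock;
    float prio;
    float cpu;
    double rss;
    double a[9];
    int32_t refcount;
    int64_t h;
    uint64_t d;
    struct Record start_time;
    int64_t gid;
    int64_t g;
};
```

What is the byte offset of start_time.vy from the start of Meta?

128

Record: @0: score [4B, align 4] → 4; @4: x [4B, align 4] → 8; @8: vy [2B, align 2] → 10; +2 tail pad (align 4); size 12, align 4
@0: lock [1B, align 1] → 1
+3 pad (align 4)
@4: prio [4B, align 4] → 8
@8: cpu [4B, align 4] → 12
+4 pad (align 8)
@16: rss [8B, align 8] → 24
@24: a [72B, align 8] → 96
@96: refcount [4B, align 4] → 100
+4 pad (align 8)
@104: h [8B, align 8] → 112
@112: d [8B, align 8] → 120
@120: start_time [12B, align 4] → 132
within Record: vy at 8
120 + 8 = 128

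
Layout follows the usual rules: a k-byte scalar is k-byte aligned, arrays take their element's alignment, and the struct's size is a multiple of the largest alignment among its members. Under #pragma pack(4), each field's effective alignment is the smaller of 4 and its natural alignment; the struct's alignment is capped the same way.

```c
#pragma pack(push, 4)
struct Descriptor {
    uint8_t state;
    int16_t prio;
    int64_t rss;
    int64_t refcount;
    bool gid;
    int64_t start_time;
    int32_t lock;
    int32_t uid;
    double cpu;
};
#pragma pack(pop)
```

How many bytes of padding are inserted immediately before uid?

0

0..1  state  (1B, 1-aligned)
1..2  -- padding (1B)
2..4  prio  (2B, 2-aligned)
4..12  rss  (8B, 4-aligned)
12..20  refcount  (8B, 4-aligned)
20..21  gid  (1B, 1-aligned)
21..24  -- padding (3B)
24..32  start_time  (8B, 4-aligned)
32..36  lock  (4B, 4-aligned)
36..40  uid  (4B, 4-aligned)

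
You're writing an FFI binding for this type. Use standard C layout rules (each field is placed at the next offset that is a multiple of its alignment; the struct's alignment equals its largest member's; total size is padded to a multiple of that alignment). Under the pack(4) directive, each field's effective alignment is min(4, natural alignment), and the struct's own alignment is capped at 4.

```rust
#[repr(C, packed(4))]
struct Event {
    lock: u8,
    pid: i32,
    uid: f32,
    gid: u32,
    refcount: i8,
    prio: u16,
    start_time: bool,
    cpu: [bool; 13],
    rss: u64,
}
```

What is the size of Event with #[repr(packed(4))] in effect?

44

@0: lock [1B, align 1] → 1
+3 pad (align 4)
@4: pid [4B, align 4] → 8
@8: uid [4B, align 4] → 12
@12: gid [4B, align 4] → 16
@16: refcount [1B, align 1] → 17
+1 pad (align 2)
@18: prio [2B, align 2] → 20
@20: start_time [1B, align 1] → 21
@21: cpu [13B, align 1] → 34
+2 pad (align 4)
@36: rss [8B, align 4] → 44
size 44, align 4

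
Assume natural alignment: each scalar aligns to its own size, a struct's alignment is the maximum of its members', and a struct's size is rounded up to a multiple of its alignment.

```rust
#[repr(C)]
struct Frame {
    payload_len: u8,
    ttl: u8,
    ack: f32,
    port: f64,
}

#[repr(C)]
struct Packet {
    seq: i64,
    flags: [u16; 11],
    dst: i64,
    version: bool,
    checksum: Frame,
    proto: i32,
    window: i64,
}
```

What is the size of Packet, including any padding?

Frame: 0..1  payload_len  (1B, 1-aligned); 1..2  ttl  (1B, 1-aligned); 2..4  -- padding (2B); 4..8  ack  (4B, 4-aligned); 8..16  port  (8B, 8-aligned); sizeof = 16, alignof = 8
0..8  seq  (8B, 8-aligned)
8..30  flags  (22B, 2-aligned)
30..32  -- padding (2B)
32..40  dst  (8B, 8-aligned)
40..41  version  (1B, 1-aligned)
41..48  -- padding (7B)
48..64  checksum  (16B, 8-aligned)
64..68  proto  (4B, 4-aligned)
68..72  -- padding (4B)
72..80  window  (8B, 8-aligned)
sizeof = 80, alignof = 8

80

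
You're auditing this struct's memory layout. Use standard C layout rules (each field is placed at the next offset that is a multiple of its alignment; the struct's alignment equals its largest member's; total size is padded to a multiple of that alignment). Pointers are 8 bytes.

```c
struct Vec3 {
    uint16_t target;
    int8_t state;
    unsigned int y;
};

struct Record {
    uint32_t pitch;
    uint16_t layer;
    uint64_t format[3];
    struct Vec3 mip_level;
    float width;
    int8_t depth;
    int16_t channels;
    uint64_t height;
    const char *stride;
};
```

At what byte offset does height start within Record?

48

Vec3: @0: target [2B, align 2] → 2; @2: state [1B, align 1] → 3; +1 pad (align 4); @4: y [4B, align 4] → 8; size 8, align 4
@0: pitch [4B, align 4] → 4
@4: layer [2B, align 2] → 6
+2 pad (align 8)
@8: format [24B, align 8] → 32
@32: mip_level [8B, align 4] → 40
@40: width [4B, align 4] → 44
@44: depth [1B, align 1] → 45
+1 pad (align 2)
@46: channels [2B, align 2] → 48
@48: height [8B, align 8] → 56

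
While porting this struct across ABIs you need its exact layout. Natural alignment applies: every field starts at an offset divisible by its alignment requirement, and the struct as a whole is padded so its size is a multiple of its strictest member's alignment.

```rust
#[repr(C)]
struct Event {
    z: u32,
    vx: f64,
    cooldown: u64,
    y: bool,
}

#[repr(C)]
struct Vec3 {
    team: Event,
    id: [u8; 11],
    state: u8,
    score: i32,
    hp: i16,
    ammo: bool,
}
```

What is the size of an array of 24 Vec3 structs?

Event: z at 0 (size 4, align 4) → ends 4; pad 4 to align 8 for vx; vx at 8 (size 8, align 8) → ends 16; cooldown at 16 (size 8, align 8) → ends 24; y at 24 (size 1, align 1) → ends 25; tail pad 7 to reach multiple of 8; total 32 bytes, alignment 8
team at 0 (size 32, align 8) → ends 32
id at 32 (size 11, align 1) → ends 43
state at 43 (size 1, align 1) → ends 44
score at 44 (size 4, align 4) → ends 48
hp at 48 (size 2, align 2) → ends 50
ammo at 50 (size 1, align 1) → ends 51
tail pad 5 to reach multiple of 8
total 56 bytes, alignment 8
array of 24: 24 × 56 = 1344

1344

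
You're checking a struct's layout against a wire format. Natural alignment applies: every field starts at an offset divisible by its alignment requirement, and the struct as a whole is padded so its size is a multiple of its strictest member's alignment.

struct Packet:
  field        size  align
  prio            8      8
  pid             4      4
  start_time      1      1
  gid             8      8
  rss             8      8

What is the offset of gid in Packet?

@0: prio [8B, align 8] → 8
@8: pid [4B, align 4] → 12
@12: start_time [1B, align 1] → 13
+3 pad (align 8)
@16: gid [8B, align 8] → 24

16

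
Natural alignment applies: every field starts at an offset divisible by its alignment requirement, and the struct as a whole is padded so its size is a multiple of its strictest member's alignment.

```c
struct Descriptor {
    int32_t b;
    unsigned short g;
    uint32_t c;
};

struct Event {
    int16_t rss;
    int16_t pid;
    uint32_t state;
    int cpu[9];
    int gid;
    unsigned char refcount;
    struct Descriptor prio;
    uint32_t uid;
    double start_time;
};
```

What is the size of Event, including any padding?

Descriptor: @0: b [4B, align 4] → 4; @4: g [2B, align 2] → 6; +2 pad (align 4); @8: c [4B, align 4] → 12; size 12, align 4
@0: rss [2B, align 2] → 2
@2: pid [2B, align 2] → 4
@4: state [4B, align 4] → 8
@8: cpu [36B, align 4] → 44
@44: gid [4B, align 4] → 48
@48: refcount [1B, align 1] → 49
+3 pad (align 4)
@52: prio [12B, align 4] → 64
@64: uid [4B, align 4] → 68
+4 pad (align 8)
@72: start_time [8B, align 8] → 80
size 80, align 8

80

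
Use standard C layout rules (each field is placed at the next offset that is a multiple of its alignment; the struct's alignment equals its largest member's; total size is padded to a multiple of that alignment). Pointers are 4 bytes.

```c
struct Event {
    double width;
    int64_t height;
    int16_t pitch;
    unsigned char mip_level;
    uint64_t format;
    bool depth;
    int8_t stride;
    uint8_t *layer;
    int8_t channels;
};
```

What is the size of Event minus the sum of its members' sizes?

@0: width [8B, align 8] → 8
@8: height [8B, align 8] → 16
@16: pitch [2B, align 2] → 18
@18: mip_level [1B, align 1] → 19
+5 pad (align 8)
@24: format [8B, align 8] → 32
@32: depth [1B, align 1] → 33
@33: stride [1B, align 1] → 34
+2 pad (align 4)
@36: layer [4B, align 4] → 40
@40: channels [1B, align 1] → 41
+7 tail pad (align 8)
size 48, align 8
data bytes 34, size 48 → padding 14

14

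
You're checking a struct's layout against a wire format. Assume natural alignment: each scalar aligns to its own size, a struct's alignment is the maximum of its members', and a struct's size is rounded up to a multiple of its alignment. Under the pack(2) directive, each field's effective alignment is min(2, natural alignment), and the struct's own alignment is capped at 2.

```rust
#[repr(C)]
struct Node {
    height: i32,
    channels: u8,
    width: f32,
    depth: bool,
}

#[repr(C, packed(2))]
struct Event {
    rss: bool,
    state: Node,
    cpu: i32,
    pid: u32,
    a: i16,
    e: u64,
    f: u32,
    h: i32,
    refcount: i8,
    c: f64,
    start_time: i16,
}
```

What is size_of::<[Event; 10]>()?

560

Node: height at 0 (size 4, align 4) → ends 4; channels at 4 (size 1, align 1) → ends 5; pad 3 to align 4 for width; width at 8 (size 4, align 4) → ends 12; depth at 12 (size 1, align 1) → ends 13; tail pad 3 to reach multiple of 4; total 16 bytes, alignment 4
rss at 0 (size 1, align 1) → ends 1
pad 1 to align 2 for state
state at 2 (size 16, align 2) → ends 18
cpu at 18 (size 4, align 2) → ends 22
pid at 22 (size 4, align 2) → ends 26
a at 26 (size 2, align 2) → ends 28
e at 28 (size 8, align 2) → ends 36
f at 36 (size 4, align 2) → ends 40
h at 40 (size 4, align 2) → ends 44
refcount at 44 (size 1, align 1) → ends 45
pad 1 to align 2 for c
c at 46 (size 8, align 2) → ends 54
start_time at 54 (size 2, align 2) → ends 56
total 56 bytes, alignment 2
array of 10: 10 × 56 = 560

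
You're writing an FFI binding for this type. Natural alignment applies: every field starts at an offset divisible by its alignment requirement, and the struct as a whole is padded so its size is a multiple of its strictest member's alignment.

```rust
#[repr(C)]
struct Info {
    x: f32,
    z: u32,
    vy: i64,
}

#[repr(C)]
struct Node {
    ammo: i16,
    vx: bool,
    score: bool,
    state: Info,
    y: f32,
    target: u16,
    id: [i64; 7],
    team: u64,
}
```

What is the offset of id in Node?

Info: @0: x [4B, align 4] → 4; @4: z [4B, align 4] → 8; @8: vy [8B, align 8] → 16; size 16, align 8
@0: ammo [2B, align 2] → 2
@2: vx [1B, align 1] → 3
@3: score [1B, align 1] → 4
+4 pad (align 8)
@8: state [16B, align 8] → 24
@24: y [4B, align 4] → 28
@28: target [2B, align 2] → 30
+2 pad (align 8)
@32: id [56B, align 8] → 88

32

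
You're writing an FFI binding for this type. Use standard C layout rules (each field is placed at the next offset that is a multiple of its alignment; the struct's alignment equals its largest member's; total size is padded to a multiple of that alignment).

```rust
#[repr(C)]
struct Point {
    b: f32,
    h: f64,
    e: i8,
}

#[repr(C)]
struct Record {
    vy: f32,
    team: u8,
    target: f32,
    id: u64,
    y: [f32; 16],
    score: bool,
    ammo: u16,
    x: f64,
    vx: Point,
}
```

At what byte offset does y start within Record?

Point: 0..4  b  (4B, 4-aligned); 4..8  -- padding (4B); 8..16  h  (8B, 8-aligned); 16..17  e  (1B, 1-aligned); 17..24  -- tail padding (7B); sizeof = 24, alignof = 8
0..4  vy  (4B, 4-aligned)
4..5  team  (1B, 1-aligned)
5..8  -- padding (3B)
8..12  target  (4B, 4-aligned)
12..16  -- padding (4B)
16..24  id  (8B, 8-aligned)
24..88  y  (64B, 4-aligned)

24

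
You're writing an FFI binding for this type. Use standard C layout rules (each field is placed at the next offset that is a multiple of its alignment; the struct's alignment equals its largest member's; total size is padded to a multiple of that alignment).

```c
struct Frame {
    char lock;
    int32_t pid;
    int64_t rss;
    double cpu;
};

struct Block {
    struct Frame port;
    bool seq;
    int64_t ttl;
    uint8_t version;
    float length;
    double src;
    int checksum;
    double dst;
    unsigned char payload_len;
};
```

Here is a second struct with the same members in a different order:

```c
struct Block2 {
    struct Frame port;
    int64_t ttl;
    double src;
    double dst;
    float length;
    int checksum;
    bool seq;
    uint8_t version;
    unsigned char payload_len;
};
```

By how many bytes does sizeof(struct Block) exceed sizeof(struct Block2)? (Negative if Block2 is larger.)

Frame: @0: lock [1B, align 1] → 1; +3 pad (align 4); @4: pid [4B, align 4] → 8; @8: rss [8B, align 8] → 16; @16: cpu [8B, align 8] → 24; size 24, align 8
@0: port [24B, align 8] → 24
@24: seq [1B, align 1] → 25
+7 pad (align 8)
@32: ttl [8B, align 8] → 40
@40: version [1B, align 1] → 41
+3 pad (align 4)
@44: length [4B, align 4] → 48
@48: src [8B, align 8] → 56
@56: checksum [4B, align 4] → 60
+4 pad (align 8)
@64: dst [8B, align 8] → 72
@72: payload_len [1B, align 1] → 73
+7 tail pad (align 8)
size 80, align 8
— Block2 —
@0: port [24B, align 8] → 24
@24: ttl [8B, align 8] → 32
@32: src [8B, align 8] → 40
@40: dst [8B, align 8] → 48
@48: length [4B, align 4] → 52
@52: checksum [4B, align 4] → 56
@56: seq [1B, align 1] → 57
@57: version [1B, align 1] → 58
@58: payload_len [1B, align 1] → 59
+5 tail pad (align 8)
size 64, align 8
80 − 64 = 16

16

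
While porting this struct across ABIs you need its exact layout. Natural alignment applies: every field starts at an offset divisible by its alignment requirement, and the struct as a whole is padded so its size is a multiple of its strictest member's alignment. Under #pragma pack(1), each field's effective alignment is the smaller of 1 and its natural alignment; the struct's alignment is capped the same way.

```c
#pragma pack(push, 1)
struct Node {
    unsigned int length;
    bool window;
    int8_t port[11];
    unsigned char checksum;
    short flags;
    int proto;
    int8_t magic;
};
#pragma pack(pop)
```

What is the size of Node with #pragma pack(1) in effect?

@0: length [4B, align 1] → 4
@4: window [1B, align 1] → 5
@5: port [11B, align 1] → 16
@16: checksum [1B, align 1] → 17
@17: flags [2B, align 1] → 19
@19: proto [4B, align 1] → 23
@23: magic [1B, align 1] → 24
size 24, align 1

24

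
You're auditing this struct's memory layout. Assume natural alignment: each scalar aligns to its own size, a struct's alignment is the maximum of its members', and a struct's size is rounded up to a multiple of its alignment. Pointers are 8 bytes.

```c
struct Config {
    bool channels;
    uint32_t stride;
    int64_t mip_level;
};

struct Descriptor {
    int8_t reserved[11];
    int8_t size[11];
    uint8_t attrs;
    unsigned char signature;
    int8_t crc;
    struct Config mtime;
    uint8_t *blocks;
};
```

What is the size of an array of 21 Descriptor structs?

Config: 0..1  channels  (1B, 1-aligned); 1..4  -- padding (3B); 4..8  stride  (4B, 4-aligned); 8..16  mip_level  (8B, 8-aligned); sizeof = 16, alignof = 8
0..11  reserved  (11B, 1-aligned)
11..22  size  (11B, 1-aligned)
22..23  attrs  (1B, 1-aligned)
23..24  signature  (1B, 1-aligned)
24..25  crc  (1B, 1-aligned)
25..32  -- padding (7B)
32..48  mtime  (16B, 8-aligned)
48..56  blocks  (8B, 8-aligned)
sizeof = 56, alignof = 8
array of 21: 21 × 56 = 1176

1176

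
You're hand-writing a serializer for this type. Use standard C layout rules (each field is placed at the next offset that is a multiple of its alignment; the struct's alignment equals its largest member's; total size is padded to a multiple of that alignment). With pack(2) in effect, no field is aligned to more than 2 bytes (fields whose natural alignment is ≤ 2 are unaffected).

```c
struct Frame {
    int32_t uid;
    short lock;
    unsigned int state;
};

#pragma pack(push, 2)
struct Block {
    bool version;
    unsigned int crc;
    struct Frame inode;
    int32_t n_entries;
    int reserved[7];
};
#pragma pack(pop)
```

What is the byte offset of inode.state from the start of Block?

14

Frame: 0..4  uid  (4B, 4-aligned); 4..6  lock  (2B, 2-aligned); 6..8  -- padding (2B); 8..12  state  (4B, 4-aligned); sizeof = 12, alignof = 4
0..1  version  (1B, 1-aligned)
1..2  -- padding (1B)
2..6  crc  (4B, 2-aligned)
6..18  inode  (12B, 2-aligned)
within Frame: state at 8
6 + 8 = 14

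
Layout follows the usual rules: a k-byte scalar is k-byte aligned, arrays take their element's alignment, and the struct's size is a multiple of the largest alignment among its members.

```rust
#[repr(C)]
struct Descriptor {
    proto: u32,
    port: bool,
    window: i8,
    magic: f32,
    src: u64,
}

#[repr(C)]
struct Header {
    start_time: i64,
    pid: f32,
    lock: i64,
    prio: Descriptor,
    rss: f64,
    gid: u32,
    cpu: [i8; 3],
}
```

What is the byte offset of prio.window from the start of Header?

29

Descriptor: @0: proto [4B, align 4] → 4; @4: port [1B, align 1] → 5; @5: window [1B, align 1] → 6; +2 pad (align 4); @8: magic [4B, align 4] → 12; +4 pad (align 8); @16: src [8B, align 8] → 24; size 24, align 8
@0: start_time [8B, align 8] → 8
@8: pid [4B, align 4] → 12
+4 pad (align 8)
@16: lock [8B, align 8] → 24
@24: prio [24B, align 8] → 48
within Descriptor: window at 5
24 + 5 = 29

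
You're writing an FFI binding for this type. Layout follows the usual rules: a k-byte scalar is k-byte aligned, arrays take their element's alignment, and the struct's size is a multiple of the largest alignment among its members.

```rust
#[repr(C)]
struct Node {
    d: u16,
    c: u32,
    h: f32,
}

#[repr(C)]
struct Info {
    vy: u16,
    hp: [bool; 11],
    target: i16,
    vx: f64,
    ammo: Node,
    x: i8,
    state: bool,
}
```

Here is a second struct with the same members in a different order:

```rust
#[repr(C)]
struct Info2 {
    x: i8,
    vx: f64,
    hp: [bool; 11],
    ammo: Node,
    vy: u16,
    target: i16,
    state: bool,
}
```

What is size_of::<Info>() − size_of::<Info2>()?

Node: @0: d [2B, align 2] → 2; +2 pad (align 4); @4: c [4B, align 4] → 8; @8: h [4B, align 4] → 12; size 12, align 4
@0: vy [2B, align 2] → 2
@2: hp [11B, align 1] → 13
+1 pad (align 2)
@14: target [2B, align 2] → 16
@16: vx [8B, align 8] → 24
@24: ammo [12B, align 4] → 36
@36: x [1B, align 1] → 37
@37: state [1B, align 1] → 38
+2 tail pad (align 8)
size 40, align 8
— Info2 —
@0: x [1B, align 1] → 1
+7 pad (align 8)
@8: vx [8B, align 8] → 16
@16: hp [11B, align 1] → 27
+1 pad (align 4)
@28: ammo [12B, align 4] → 40
@40: vy [2B, align 2] → 42
@42: target [2B, align 2] → 44
@44: state [1B, align 1] → 45
+3 tail pad (align 8)
size 48, align 8
40 − 48 = -8

-8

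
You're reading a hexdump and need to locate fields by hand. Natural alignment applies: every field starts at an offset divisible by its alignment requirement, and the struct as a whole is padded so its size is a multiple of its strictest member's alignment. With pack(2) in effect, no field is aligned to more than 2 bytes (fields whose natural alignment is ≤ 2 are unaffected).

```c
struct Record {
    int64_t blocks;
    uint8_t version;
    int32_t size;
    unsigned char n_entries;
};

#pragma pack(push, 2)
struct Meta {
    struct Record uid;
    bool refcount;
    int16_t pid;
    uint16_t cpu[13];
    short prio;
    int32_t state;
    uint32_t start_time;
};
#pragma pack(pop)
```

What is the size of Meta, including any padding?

Record: @0: blocks [8B, align 8] → 8; @8: version [1B, align 1] → 9; +3 pad (align 4); @12: size [4B, align 4] → 16; @16: n_entries [1B, align 1] → 17; +7 tail pad (align 8); size 24, align 8
@0: uid [24B, align 2] → 24
@24: refcount [1B, align 1] → 25
+1 pad (align 2)
@26: pid [2B, align 2] → 28
@28: cpu [26B, align 2] → 54
@54: prio [2B, align 2] → 56
@56: state [4B, align 2] → 60
@60: start_time [4B, align 2] → 64
size 64, align 2

64 bytes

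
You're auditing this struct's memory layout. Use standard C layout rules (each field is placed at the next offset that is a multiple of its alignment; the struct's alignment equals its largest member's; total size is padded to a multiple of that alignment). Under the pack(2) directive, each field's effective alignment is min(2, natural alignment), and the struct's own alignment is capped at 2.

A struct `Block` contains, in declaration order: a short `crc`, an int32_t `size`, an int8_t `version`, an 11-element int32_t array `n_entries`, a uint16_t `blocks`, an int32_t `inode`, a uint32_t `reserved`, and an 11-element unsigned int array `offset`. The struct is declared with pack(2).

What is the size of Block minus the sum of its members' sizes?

@0: crc [2B, align 2] → 2
@2: size [4B, align 2] → 6
@6: version [1B, align 1] → 7
+1 pad (align 2)
@8: n_entries [44B, align 2] → 52
@52: blocks [2B, align 2] → 54
@54: inode [4B, align 2] → 58
@58: reserved [4B, align 2] → 62
@62: offset [44B, align 2] → 106
size 106, align 2
data bytes 105, size 106 → padding 1

1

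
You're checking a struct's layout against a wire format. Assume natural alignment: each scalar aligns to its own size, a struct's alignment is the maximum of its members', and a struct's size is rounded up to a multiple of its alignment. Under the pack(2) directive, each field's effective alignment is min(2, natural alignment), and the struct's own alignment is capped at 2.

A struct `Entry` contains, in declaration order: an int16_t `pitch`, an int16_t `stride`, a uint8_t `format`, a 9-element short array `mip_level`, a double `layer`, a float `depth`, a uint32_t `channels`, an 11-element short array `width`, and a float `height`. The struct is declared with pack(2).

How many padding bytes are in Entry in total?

1

pitch at 0 (size 2, align 2) → ends 2
stride at 2 (size 2, align 2) → ends 4
format at 4 (size 1, align 1) → ends 5
pad 1 to align 2 for mip_level
mip_level at 6 (size 18, align 2) → ends 24
layer at 24 (size 8, align 2) → ends 32
depth at 32 (size 4, align 2) → ends 36
channels at 36 (size 4, align 2) → ends 40
width at 40 (size 22, align 2) → ends 62
height at 62 (size 4, align 2) → ends 66
total 66 bytes, alignment 2
data bytes 65, size 66 → padding 1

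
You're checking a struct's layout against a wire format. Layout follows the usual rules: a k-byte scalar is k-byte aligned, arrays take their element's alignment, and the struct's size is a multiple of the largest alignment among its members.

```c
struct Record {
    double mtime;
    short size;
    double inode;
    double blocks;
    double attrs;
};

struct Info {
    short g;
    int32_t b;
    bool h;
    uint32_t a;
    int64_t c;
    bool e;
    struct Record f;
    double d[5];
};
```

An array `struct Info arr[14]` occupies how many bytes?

Record: 0..8  mtime  (8B, 8-aligned); 8..10  size  (2B, 2-aligned); 10..16  -- padding (6B); 16..24  inode  (8B, 8-aligned); 24..32  blocks  (8B, 8-aligned); 32..40  attrs  (8B, 8-aligned); sizeof = 40, alignof = 8
0..2  g  (2B, 2-aligned)
2..4  -- padding (2B)
4..8  b  (4B, 4-aligned)
8..9  h  (1B, 1-aligned)
9..12  -- padding (3B)
12..16  a  (4B, 4-aligned)
16..24  c  (8B, 8-aligned)
24..25  e  (1B, 1-aligned)
25..32  -- padding (7B)
32..72  f  (40B, 8-aligned)
72..112  d  (40B, 8-aligned)
sizeof = 112, alignof = 8
array of 14: 14 × 112 = 1568

1568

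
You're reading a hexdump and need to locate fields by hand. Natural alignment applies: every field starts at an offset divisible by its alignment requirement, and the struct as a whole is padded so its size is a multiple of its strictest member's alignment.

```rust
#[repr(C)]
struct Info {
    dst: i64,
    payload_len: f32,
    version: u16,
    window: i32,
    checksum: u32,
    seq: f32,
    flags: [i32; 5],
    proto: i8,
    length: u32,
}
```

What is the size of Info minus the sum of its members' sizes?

dst at 0 (size 8, align 8) → ends 8
payload_len at 8 (size 4, align 4) → ends 12
version at 12 (size 2, align 2) → ends 14
pad 2 to align 4 for window
window at 16 (size 4, align 4) → ends 20
checksum at 20 (size 4, align 4) → ends 24
seq at 24 (size 4, align 4) → ends 28
flags at 28 (size 20, align 4) → ends 48
proto at 48 (size 1, align 1) → ends 49
pad 3 to align 4 for length
length at 52 (size 4, align 4) → ends 56
total 56 bytes, alignment 8
data bytes 51, size 56 → padding 5

5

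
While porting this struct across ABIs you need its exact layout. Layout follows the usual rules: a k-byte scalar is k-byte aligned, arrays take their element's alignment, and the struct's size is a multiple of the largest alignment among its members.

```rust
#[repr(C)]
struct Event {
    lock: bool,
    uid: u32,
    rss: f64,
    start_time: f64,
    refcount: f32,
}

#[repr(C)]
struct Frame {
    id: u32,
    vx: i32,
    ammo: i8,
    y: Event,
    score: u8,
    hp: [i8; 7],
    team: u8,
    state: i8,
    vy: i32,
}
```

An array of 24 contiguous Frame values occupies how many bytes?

Event: 0..1  lock  (1B, 1-aligned); 1..4  -- padding (3B); 4..8  uid  (4B, 4-aligned); 8..16  rss  (8B, 8-aligned); 16..24  start_time  (8B, 8-aligned); 24..28  refcount  (4B, 4-aligned); 28..32  -- tail padding (4B); sizeof = 32, alignof = 8
0..4  id  (4B, 4-aligned)
4..8  vx  (4B, 4-aligned)
8..9  ammo  (1B, 1-aligned)
9..16  -- padding (7B)
16..48  y  (32B, 8-aligned)
48..49  score  (1B, 1-aligned)
49..56  hp  (7B, 1-aligned)
56..57  team  (1B, 1-aligned)
57..58  state  (1B, 1-aligned)
58..60  -- padding (2B)
60..64  vy  (4B, 4-aligned)
sizeof = 64, alignof = 8
array of 24: 24 × 64 = 1536

1536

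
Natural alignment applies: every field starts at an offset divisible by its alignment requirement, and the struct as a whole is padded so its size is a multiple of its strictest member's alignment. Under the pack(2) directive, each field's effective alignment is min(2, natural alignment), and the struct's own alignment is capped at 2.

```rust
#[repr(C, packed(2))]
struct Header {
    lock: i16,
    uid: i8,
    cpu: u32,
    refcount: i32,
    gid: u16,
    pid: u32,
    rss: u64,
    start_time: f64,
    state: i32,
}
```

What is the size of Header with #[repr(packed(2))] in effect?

0..2  lock  (2B, 2-aligned)
2..3  uid  (1B, 1-aligned)
3..4  -- padding (1B)
4..8  cpu  (4B, 2-aligned)
8..12  refcount  (4B, 2-aligned)
12..14  gid  (2B, 2-aligned)
14..18  pid  (4B, 2-aligned)
18..26  rss  (8B, 2-aligned)
26..34  start_time  (8B, 2-aligned)
34..38  state  (4B, 2-aligned)
sizeof = 38, alignof = 2

38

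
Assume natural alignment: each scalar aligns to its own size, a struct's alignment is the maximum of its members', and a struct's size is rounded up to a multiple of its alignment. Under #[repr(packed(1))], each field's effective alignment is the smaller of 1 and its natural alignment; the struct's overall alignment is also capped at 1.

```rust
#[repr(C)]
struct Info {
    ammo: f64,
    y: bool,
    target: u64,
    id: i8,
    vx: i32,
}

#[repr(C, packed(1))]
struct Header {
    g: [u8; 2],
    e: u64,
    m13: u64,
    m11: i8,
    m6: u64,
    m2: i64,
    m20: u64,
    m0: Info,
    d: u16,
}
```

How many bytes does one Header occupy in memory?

77

Info: @0: ammo [8B, align 8] → 8; @8: y [1B, align 1] → 9; +7 pad (align 8); @16: target [8B, align 8] → 24; @24: id [1B, align 1] → 25; +3 pad (align 4); @28: vx [4B, align 4] → 32; size 32, align 8
@0: g [2B, align 1] → 2
@2: e [8B, align 1] → 10
@10: m13 [8B, align 1] → 18
@18: m11 [1B, align 1] → 19
@19: m6 [8B, align 1] → 27
@27: m2 [8B, align 1] → 35
@35: m20 [8B, align 1] → 43
@43: m0 [32B, align 1] → 75
@75: d [2B, align 1] → 77
size 77, align 1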